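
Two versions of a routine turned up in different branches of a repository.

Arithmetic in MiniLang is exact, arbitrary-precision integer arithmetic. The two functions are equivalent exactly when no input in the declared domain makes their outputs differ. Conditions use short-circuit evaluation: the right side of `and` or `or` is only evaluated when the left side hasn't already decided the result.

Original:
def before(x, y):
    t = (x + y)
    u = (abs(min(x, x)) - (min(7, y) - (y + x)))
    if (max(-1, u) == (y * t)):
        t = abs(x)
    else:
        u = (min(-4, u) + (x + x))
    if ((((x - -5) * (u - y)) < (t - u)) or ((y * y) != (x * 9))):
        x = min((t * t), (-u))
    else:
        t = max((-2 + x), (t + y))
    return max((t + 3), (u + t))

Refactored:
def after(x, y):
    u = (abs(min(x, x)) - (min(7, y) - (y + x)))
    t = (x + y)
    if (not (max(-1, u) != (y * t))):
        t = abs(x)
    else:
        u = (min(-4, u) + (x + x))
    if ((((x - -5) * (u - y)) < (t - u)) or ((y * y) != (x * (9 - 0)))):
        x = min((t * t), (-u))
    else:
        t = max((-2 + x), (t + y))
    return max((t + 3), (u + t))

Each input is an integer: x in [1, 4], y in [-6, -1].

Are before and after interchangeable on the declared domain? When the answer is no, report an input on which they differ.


Side by side, the visible changes include: comparison usage differs; also boolean connective usage differs; also arithmetic usage differs; also constant usage differs.
One worked example (x=4, y=-3) — before: t = 1; u = 8; (max(-1, u) == (y * t)) -> false; u = 4; ((((x - -5) * (u - y)) < (t - u)) or ((y * y) != (x * 9))) -> true; x = -4; return 5; after: u = 8; t = 1; (not (max(-1, u) != (y * t))) -> false; u = 4; ((((x - -5) * (u - y)) < (t - u)) or ((y * y) != (x * (9 - 0)))) -> true; x = -4; return 5; agreement on 5.
An exhaustive pass over the 24 declared inputs shows identical outputs.
verdict: equivalent


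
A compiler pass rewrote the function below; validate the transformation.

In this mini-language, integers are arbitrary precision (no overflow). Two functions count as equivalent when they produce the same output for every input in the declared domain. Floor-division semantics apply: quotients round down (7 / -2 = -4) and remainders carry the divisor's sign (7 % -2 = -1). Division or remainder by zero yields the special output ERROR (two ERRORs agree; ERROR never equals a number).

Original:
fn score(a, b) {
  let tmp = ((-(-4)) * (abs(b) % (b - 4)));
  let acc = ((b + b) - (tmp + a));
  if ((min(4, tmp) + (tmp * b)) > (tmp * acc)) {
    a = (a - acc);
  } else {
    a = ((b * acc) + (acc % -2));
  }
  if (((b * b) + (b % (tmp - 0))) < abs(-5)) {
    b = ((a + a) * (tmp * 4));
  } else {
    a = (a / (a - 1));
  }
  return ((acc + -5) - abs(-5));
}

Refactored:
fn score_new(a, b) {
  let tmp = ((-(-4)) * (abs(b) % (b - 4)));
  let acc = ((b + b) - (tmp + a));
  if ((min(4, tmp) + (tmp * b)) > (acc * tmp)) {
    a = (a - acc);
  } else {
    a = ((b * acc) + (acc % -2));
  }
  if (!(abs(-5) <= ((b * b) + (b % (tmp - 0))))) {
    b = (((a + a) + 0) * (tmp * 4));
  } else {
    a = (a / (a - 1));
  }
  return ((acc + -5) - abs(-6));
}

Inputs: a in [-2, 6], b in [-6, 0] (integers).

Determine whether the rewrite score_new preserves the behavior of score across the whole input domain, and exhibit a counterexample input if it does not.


Take a=-2, b=-6.
score: tmp := -16 | acc := 6 | ((min(4, tmp) + (tmp * b)) > (tmp * acc)): true | a := -8 | (((b * b) + (b % (tmp - 0))) < abs(-5)): false | a := 0 | result -4
score_new: tmp := -16 | acc := 6 | ((min(4, tmp) + (tmp * b)) > (acc * tmp)): true | a := -8 | (!(abs(-5) <= ((b * b) + (b % (tmp - 0))))): false | a := 0 | result -5
-4 against -5: the behavior changed.
verdict: not equivalent; witness: a=-2, b=-6


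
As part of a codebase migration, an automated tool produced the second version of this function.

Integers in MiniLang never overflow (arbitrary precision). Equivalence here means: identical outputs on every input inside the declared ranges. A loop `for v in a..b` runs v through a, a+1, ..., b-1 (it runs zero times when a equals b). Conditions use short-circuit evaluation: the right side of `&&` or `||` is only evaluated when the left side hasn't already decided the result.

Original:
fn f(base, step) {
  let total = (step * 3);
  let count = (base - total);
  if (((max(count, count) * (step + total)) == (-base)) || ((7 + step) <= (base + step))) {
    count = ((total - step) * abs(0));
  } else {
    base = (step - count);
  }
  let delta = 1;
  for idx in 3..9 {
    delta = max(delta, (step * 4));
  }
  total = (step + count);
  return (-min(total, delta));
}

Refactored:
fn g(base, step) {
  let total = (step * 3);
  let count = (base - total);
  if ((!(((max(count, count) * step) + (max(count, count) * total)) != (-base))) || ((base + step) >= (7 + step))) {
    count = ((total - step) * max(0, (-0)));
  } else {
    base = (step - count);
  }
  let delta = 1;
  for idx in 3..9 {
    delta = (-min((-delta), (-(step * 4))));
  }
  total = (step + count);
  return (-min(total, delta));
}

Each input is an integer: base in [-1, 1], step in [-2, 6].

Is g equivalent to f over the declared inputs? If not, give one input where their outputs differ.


Behavior is preserved: although constant usage differs, and boolean connective usage differs, and comparison usage differs, and arithmetic usage differs, and min/max/abs usage differs, the outputs never diverge.
Spot check at base=1, step=-2 — f: total = -6; count = 7; (((max(count, count) * (step + total)) == (-base)) || ((7 + step) <= (base + step))) -> false; base = -9; delta = 1; [idx=3]; delta = 1; [idx=4]; delta = 1; [idx=5]; delta = 1; [idx=6]; delta = 1; [idx=7]; delta = 1; [idx=8]; delta = 1; total = 5; return -1. g: total = -6; count = 7; ((!(((max(count, count) * step) + (max(count, count) * total)) != (-base))) || ((base + step) >= (7 + step))) -> false; base = -9; delta = 1; [idx=3]; delta = 1; [idx=4]; delta = 1; [idx=5]; delta = 1; [idx=6]; delta = 1; [idx=7]; delta = 1; [idx=8]; delta = 1; total = 5; return -1. Both give -1.
Every one of the 27 inputs gives matching results.
verdict: equivalent


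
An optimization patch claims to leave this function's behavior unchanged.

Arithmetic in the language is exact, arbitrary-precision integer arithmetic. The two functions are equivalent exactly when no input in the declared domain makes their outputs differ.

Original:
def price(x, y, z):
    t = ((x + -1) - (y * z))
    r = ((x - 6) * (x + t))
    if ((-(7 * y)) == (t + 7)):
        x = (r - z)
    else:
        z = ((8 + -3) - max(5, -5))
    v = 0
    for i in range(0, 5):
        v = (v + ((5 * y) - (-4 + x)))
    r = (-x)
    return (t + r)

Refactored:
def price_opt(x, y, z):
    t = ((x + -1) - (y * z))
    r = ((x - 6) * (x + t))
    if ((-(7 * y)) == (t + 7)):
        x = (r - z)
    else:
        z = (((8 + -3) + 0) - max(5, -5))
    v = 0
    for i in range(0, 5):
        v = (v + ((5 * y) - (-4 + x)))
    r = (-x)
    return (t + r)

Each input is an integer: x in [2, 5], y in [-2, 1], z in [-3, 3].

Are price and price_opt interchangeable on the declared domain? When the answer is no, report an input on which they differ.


The two versions differ — the changes include arithmetic usage differs, and constant usage differs.
As a probe, take x=2, y=1, z=-2: price runs t := 3 | r := -20 | ((-(7 * y)) == (t + 7)): false | z := 0 | v := 0 | iter i=0: | v := 7 | iter i=1: | v := 14 | iter i=2: | v := 21 | iter i=3: | v := 28 | iter i=4: | v := 35 | r := -2 | result 1; price_opt runs t := 3 | r := -20 | ((-(7 * y)) == (t + 7)): false | z := 0 | v := 0 | iter i=0: | v := 7 | iter i=1: | v := 14 | iter i=2: | v := 21 | iter i=3: | v := 28 | iter i=4: | v := 35 | r := -2 | result 1; both end at 1.
Checked all 112 inputs in the declared domain: the outputs agree on every one.
verdict: equivalent


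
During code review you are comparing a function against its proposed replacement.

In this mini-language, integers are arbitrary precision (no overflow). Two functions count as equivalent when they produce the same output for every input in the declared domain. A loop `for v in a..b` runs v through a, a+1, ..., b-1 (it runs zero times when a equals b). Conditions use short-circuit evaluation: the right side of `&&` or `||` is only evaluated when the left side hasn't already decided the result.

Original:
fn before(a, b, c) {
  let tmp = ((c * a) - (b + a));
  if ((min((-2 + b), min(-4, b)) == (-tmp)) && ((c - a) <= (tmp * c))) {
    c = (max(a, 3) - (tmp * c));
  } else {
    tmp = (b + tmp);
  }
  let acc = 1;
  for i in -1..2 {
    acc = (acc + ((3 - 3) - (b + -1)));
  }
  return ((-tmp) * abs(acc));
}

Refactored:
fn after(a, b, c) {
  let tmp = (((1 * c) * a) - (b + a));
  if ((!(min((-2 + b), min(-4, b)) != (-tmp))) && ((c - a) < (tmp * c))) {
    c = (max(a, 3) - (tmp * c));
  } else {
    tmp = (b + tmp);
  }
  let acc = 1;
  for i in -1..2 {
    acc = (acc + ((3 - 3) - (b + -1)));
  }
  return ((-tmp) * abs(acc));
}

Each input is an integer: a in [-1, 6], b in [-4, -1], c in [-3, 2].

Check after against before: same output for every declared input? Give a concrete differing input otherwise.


The suspicious edit (`((c - a) <= (tmp * c))` became `((c - a) < (tmp * c))`) never changes the result for any input inside the declared domain.
As a probe, take a=1, b=-4, c=2: before runs tmp becomes 5; next ((min((-2 + b), min(-4, b)) == (-tmp)) && ((c - a) <= (tmp * c))) evaluates to false; next tmp becomes 1; next acc becomes 1; next at i=-1:; next acc becomes 6; next at i=0:; next acc becomes 11; next at i=1:; next acc becomes 16; next final value -16; after runs tmp becomes 5; next ((!(min((-2 + b), min(-4, b)) != (-tmp))) && ((c - a) < (tmp * c))) evaluates to false; next tmp becomes 1; next acc becomes 1; next at i=-1:; next acc becomes 6; next at i=0:; next acc becomes 11; next at i=1:; next acc becomes 16; next final value -16; both end at -16.
Sweeping the whole domain (192 inputs) finds no disagreement.
verdict: equivalent


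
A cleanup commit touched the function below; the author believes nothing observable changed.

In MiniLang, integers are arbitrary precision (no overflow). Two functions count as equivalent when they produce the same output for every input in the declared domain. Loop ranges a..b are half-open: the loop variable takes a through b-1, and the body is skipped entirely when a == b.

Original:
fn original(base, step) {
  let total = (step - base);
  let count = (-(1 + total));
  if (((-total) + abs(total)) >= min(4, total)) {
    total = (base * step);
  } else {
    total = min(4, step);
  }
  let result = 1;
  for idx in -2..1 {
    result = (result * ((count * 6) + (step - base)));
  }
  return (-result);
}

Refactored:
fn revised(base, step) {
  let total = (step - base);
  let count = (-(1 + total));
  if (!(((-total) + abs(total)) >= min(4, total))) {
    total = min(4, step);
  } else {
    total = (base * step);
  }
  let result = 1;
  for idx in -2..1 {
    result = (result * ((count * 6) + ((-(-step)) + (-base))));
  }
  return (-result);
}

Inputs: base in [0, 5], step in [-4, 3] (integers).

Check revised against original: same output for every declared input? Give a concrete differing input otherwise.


Side by side, the visible changes include: arithmetic usage differs, boolean connective usage differs.
As a probe, take base=5, step=-1: original runs total becomes -6; next count becomes 5; next (((-total) + abs(total)) >= min(4, total)) evaluates to true; next total becomes -5; next result becomes 1; next at idx=-2:; next result becomes 24; next at idx=-1:; next result becomes 576; next at idx=0:; next result becomes 13824; next final value -13824; revised runs total becomes -6; next count becomes 5; next (!(((-total) + abs(total)) >= min(4, total))) evaluates to false; next total becomes -5; next result becomes 1; next at idx=-2:; next result becomes 24; next at idx=-1:; next result becomes 576; next at idx=0:; next result becomes 13824; next final value -13824; both end at -13824.
Checked all 48 inputs in the declared domain: the outputs agree on every one.
verdict: equivalent


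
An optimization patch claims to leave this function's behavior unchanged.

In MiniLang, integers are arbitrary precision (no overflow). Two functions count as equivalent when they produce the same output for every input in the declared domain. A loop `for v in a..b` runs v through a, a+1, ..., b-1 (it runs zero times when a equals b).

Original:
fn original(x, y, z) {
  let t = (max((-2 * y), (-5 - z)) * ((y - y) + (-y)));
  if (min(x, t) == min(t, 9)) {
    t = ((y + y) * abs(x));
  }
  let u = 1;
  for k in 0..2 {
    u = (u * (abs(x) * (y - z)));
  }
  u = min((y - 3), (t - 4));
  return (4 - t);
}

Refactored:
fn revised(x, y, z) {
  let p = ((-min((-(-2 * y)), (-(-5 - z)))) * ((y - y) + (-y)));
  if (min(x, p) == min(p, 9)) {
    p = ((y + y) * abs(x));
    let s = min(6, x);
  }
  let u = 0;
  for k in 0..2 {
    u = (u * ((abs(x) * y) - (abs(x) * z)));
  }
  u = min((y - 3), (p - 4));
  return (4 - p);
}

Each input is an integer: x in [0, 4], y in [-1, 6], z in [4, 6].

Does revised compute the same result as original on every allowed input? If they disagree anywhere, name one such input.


The edit looks behavioral (`1` became `0`), but over these ranges it never changes the outcome.
As a probe, take x=2, y=6, z=4: original runs t := 54 | (min(x, t) == min(t, 9)): false | u := 1 | iter k=0: | u := 4 | iter k=1: | u := 16 | u := 3 | result -50; revised runs p := 54 | (min(x, p) == min(p, 9)): false | u := 0 | iter k=0: | u := 0 | iter k=1: | u := 0 | u := 3 | result -50; both end at -50.
Every one of the 120 inputs gives matching results.
verdict: equivalent


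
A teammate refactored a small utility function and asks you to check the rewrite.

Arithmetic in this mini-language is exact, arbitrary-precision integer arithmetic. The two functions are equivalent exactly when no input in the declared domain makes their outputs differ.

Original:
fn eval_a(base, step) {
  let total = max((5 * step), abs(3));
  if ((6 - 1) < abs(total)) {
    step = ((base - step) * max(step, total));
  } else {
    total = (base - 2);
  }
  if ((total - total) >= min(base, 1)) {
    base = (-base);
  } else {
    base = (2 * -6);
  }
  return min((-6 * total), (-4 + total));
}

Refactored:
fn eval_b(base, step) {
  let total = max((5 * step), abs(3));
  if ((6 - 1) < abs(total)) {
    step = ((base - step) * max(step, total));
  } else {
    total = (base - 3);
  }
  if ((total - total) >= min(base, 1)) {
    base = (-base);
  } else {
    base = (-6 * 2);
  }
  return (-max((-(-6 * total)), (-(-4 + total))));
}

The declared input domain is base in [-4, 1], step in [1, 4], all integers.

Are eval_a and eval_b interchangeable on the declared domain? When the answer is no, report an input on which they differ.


Try base=-4, step=1.
eval_a: total := 5 | ((6 - 1) < abs(total)): false | total := -6 | ((total - total) >= min(base, 1)): true | base := 4 | result -10
eval_b: total := 5 | ((6 - 1) < abs(total)): false | total := -7 | ((total - total) >= min(base, 1)): true | base := 4 | result -11
-10 against -11: the behavior changed.
verdict: not equivalent; witness: base=-4, step=1


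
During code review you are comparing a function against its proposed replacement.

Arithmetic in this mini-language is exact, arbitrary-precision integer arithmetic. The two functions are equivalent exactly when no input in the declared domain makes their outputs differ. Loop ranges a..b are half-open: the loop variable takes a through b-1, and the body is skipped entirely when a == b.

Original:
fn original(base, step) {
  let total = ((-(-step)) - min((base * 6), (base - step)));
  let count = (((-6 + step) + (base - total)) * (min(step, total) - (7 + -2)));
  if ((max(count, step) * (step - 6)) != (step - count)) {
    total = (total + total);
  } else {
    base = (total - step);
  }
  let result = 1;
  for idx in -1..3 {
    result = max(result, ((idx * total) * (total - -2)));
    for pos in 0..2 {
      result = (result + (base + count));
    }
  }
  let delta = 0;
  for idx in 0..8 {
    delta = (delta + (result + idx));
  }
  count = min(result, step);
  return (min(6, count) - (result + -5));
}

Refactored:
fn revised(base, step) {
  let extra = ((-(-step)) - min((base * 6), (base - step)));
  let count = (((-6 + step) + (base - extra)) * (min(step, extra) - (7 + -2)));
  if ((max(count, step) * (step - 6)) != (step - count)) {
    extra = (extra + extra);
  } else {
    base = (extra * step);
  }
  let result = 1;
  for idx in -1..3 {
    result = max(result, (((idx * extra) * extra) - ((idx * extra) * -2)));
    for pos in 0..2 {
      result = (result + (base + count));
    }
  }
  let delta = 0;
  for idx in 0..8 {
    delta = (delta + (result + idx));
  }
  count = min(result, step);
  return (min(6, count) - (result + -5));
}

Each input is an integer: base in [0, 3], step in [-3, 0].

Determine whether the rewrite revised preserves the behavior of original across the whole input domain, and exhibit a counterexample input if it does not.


The rewrite breaks on base=3, step=0, where the results are 5 and -1.
original: total := -3 | count := 0 | ((max(count, step) * (step - 6)) != (step - count)): false | base := -3 | result := 1 | iter idx=-1: | result := 1 | iter pos=0: | result := -2 | iter pos=1: | result := -5 | iter idx=0: | result := 0 | iter pos=0: | result := -3 | iter pos=1: | result := -6 | iter idx=1: | result := 3 | iter pos=0: | result := 0 | iter pos=1: | result := -3 | iter idx=2: | result := 6 | iter pos=0: | result := 3 | iter pos=1: | result := 0 | delta := 0 | iter idx=0: | delta := 0 | iter idx=1: | delta := 1 | iter idx=2: | delta := 3 | iter idx=3: | delta := 6 | iter idx=4: | delta := 10 | iter idx=5: | delta := 15 | iter idx=6: | delta := 21 | iter idx=7: | delta := 28 | count := 0 | result 5
revised: extra := -3 | count := 0 | ((max(count, step) * (step - 6)) != (step - count)): false | base := 0 | result := 1 | iter idx=-1: | result := 1 | iter pos=0: | result := 1 | iter pos=1: | result := 1 | iter idx=0: | result := 1 | iter pos=0: | result := 1 | iter pos=1: | result := 1 | iter idx=1: | result := 3 | iter pos=0: | result := 3 | iter pos=1: | result := 3 | iter idx=2: | result := 6 | iter pos=0: | result := 6 | iter pos=1: | result := 6 | delta := 0 | iter idx=0: | delta := 6 | iter idx=1: | delta := 13 | iter idx=2: | delta := 21 | iter idx=3: | delta := 30 | iter idx=4: | delta := 40 | iter idx=5: | delta := 51 | iter idx=6: | delta := 63 | iter idx=7: | delta := 76 | count := 0 | result -1
verdict: not equivalent; witness: base=3, step=0


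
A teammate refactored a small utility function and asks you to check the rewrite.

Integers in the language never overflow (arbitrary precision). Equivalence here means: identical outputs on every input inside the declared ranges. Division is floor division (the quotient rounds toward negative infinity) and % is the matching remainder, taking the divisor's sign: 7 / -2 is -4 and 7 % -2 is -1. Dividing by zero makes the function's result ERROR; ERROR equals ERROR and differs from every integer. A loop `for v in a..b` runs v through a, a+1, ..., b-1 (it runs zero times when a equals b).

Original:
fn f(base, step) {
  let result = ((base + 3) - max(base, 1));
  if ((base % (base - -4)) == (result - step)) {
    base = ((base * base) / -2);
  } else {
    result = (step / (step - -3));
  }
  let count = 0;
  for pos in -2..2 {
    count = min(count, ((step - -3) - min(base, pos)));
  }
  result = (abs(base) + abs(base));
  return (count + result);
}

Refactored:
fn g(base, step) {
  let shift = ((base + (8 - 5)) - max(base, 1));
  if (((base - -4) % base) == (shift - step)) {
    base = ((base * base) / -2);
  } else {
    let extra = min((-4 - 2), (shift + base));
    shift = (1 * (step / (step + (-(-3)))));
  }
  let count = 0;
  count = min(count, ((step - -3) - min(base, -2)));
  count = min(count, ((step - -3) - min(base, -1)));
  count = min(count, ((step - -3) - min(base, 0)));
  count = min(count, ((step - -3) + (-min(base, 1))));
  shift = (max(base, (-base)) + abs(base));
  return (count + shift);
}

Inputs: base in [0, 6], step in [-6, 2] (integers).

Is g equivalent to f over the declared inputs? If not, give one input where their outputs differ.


Take base=0, step=-6.
f: result := 2 | ((base % (base - -4)) == (result - step)): false | result := 2 | count := 0 | iter pos=-2: | count := -1 | iter pos=-1: | count := -2 | iter pos=0: | count := -3 | iter pos=1: | count := -3 | result := 0 | result -3
g: shift := 2 | divide-by-zero, output ERROR
-3 and ERROR differ, so these are not the same function on this domain.
verdict: not equivalent; witness: base=0, step=-6


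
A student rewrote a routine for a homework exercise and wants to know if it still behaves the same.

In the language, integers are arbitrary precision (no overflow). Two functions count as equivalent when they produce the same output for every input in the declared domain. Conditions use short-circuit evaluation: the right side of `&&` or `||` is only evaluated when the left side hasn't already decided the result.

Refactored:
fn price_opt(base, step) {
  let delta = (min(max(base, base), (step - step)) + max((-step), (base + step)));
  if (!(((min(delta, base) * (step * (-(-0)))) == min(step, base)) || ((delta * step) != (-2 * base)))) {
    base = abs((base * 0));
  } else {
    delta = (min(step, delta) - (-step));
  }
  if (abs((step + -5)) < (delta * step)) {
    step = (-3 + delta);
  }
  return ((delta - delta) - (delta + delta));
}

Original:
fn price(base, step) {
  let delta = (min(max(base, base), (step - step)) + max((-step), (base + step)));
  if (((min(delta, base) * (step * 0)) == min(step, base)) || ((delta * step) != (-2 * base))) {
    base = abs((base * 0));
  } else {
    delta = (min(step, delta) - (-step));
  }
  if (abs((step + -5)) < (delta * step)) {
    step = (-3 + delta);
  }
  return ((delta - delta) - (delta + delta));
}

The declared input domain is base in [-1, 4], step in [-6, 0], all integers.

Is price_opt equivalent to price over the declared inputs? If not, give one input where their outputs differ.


base=-1, step=-6 yields -10 from price but 24 from price_opt.
verdict: not equivalent; witness: base=-1, step=-6


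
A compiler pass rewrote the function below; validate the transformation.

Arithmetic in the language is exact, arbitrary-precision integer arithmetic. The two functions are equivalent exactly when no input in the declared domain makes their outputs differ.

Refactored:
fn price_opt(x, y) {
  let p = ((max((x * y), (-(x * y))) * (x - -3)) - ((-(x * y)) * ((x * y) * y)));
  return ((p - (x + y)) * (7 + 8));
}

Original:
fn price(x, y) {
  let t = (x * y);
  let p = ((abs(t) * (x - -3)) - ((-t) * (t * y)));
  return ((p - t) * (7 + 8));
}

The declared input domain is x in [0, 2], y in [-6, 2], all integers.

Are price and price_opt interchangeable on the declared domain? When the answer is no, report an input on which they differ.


Evaluate both at x=0, y=-6.
price: t=0, then p=0, then returns 0
price_opt: p=0, then returns 90
0 vs 90 — the two versions disagree here.
verdict: not equivalent; witness: x=0, y=-6


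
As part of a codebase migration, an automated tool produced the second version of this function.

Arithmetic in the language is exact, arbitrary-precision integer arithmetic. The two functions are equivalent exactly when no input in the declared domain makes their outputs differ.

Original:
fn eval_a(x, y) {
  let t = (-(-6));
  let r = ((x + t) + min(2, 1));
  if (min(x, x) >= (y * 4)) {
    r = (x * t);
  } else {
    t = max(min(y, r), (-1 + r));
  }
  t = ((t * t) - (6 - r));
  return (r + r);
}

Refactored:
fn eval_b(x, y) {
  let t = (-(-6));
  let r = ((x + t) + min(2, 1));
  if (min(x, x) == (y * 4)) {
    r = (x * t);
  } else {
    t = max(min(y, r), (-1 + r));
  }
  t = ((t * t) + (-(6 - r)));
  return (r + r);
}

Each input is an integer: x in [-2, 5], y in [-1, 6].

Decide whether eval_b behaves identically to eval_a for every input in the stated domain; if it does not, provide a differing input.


Evaluate both at x=-2, y=-1.
eval_a: t=6, then r=5, then (min(x, x) >= (y * 4)) is true, then r=-12, then t=18, then returns -24
eval_b: t=6, then r=5, then (min(x, x) == (y * 4)) is false, then t=4, then t=15, then returns 10
-24 vs 10 — the two versions disagree here.
verdict: not equivalent; witness: x=-2, y=-1


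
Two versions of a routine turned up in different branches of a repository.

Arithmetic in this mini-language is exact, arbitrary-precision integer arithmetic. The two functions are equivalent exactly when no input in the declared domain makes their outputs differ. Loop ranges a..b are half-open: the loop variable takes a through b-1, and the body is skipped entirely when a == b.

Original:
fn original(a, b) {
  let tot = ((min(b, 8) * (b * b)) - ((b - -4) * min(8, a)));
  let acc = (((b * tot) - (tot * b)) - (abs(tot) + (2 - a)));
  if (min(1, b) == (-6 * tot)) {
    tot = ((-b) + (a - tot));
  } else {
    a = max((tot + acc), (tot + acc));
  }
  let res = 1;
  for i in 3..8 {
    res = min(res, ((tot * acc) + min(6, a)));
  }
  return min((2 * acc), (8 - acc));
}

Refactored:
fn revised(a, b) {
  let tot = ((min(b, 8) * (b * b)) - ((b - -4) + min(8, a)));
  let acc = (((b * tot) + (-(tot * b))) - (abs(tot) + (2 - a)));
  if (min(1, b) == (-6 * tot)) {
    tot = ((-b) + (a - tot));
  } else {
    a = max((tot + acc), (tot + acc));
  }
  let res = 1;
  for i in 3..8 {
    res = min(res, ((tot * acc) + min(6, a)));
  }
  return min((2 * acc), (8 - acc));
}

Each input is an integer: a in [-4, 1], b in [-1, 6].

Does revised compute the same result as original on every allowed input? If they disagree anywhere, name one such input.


Evaluate both at a=-4, b=-1.
original: tot becomes 11; next acc becomes -17; next (min(1, b) == (-6 * tot)) evaluates to false; next a becomes -6; next res becomes 1; next at i=3:; next res becomes -193; next at i=4:; next res becomes -193; next at i=5:; next res becomes -193; next at i=6:; next res becomes -193; next at i=7:; next res becomes -193; next final value -34
revised: tot becomes 0; next acc becomes -6; next (min(1, b) == (-6 * tot)) evaluates to false; next a becomes -6; next res becomes 1; next at i=3:; next res becomes -6; next at i=4:; next res becomes -6; next at i=5:; next res becomes -6; next at i=6:; next res becomes -6; next at i=7:; next res becomes -6; next final value -12
-34 against -12: the behavior changed.
verdict: not equivalent; witness: a=-4, b=-1


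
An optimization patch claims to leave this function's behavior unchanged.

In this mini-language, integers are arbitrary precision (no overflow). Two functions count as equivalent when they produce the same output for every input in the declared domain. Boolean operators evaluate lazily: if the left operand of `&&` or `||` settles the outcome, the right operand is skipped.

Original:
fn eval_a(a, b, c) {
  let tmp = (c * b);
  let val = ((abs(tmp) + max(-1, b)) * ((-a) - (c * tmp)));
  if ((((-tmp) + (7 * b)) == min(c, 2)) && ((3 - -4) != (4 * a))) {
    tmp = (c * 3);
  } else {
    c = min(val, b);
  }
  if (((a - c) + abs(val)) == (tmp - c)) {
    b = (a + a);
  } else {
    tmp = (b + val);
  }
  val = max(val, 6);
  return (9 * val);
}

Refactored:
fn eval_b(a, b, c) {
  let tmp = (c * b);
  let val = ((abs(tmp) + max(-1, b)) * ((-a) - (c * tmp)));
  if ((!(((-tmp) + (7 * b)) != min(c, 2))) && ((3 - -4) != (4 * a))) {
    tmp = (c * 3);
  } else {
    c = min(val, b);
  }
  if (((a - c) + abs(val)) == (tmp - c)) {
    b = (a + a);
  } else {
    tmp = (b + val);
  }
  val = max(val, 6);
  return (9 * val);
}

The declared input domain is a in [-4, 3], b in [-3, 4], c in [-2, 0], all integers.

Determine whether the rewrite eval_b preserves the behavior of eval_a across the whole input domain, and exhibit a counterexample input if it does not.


This is a faithful refactor — boolean connective usage differs; also comparison usage differs, but the computed results match everywhere.
Tracing a=-3, b=1, c=-1: eval_a: tmp = -1; val = 4; ((((-tmp) + (7 * b)) == min(c, 2)) && ((3 - -4) != (4 * a))) -> false; c = 1; (((a - c) + abs(val)) == (tmp - c)) -> false; tmp = 5; val = 6; return 54 | eval_b: tmp = -1; val = 4; ((!(((-tmp) + (7 * b)) != min(c, 2))) && ((3 - -4) != (4 * a))) -> false; c = 1; (((a - c) + abs(val)) == (tmp - c)) -> false; tmp = 5; val = 6; return 54 — matching result 54.
An exhaustive pass over the 192 declared inputs shows identical outputs.
verdict: equivalent


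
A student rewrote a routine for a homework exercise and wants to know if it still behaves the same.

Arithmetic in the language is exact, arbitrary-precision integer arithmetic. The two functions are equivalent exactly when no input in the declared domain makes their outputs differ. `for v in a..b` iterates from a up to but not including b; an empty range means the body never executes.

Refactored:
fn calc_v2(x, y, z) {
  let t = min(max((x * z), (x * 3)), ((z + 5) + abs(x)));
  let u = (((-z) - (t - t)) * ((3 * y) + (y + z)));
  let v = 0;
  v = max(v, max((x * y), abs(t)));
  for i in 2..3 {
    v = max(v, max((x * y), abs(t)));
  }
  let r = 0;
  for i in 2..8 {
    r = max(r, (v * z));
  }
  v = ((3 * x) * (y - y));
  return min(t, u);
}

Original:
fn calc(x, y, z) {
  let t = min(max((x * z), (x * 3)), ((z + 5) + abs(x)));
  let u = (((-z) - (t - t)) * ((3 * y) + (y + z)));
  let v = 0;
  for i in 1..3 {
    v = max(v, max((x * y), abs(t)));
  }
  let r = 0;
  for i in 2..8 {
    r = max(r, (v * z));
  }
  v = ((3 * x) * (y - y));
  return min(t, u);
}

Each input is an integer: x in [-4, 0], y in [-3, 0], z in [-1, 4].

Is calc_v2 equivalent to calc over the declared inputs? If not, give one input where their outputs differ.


Reading the diff, among the changes: arithmetic usage differs, and min/max/abs usage differs, and loop structure differs, and statement counts differ.
Tracing x=0, y=0, z=3: calc: t := 0 | u := -9 | v := 0 | iter i=1: | v := 0 | iter i=2: | v := 0 | r := 0 | iter i=2: | r := 0 | iter i=3: | r := 0 | iter i=4: | r := 0 | iter i=5: | r := 0 | iter i=6: | r := 0 | iter i=7: | r := 0 | v := 0 | result -9 | calc_v2: t := 0 | u := -9 | v := 0 | v := 0 | iter i=2: | v := 0 | r := 0 | iter i=2: | r := 0 | iter i=3: | r := 0 | iter i=4: | r := 0 | iter i=5: | r := 0 | iter i=6: | r := 0 | iter i=7: | r := 0 | v := 0 | result -9 — matching result -9.
Every one of the 120 inputs gives matching results.
verdict: equivalent


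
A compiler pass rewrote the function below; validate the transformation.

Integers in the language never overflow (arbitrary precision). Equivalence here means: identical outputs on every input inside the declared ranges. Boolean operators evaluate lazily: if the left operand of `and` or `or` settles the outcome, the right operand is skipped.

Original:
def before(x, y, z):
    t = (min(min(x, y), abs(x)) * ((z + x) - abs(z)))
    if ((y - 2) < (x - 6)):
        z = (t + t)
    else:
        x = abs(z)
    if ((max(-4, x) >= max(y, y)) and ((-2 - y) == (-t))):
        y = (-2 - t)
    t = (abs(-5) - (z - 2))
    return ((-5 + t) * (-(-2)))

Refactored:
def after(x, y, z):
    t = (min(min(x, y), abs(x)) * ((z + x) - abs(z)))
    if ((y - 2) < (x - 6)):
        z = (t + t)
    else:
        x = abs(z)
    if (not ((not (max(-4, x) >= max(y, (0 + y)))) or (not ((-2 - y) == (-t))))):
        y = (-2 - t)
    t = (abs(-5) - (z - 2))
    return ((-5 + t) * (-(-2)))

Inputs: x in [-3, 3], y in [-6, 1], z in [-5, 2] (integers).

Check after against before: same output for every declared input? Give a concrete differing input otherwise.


Equivalent — the differences include constant usage differs, and boolean connective usage differs, and arithmetic usage differs, yet no declared input distinguishes the two.
Tracing x=-1, y=-6, z=2: before: t=6, then ((y - 2) < (x - 6)) is true, then z=12, then ((max(-4, x) >= max(y, y)) and ((-2 - y) == (-t))) is false, then t=-5, then returns -20 | after: t=6, then ((y - 2) < (x - 6)) is true, then z=12, then (not ((not (max(-4, x) >= max(y, (0 + y)))) or (not ((-2 - y) == (-t))))) is false, then t=-5, then returns -20 — matching result -20.
Sweeping the whole domain (448 inputs) finds no disagreement.
verdict: equivalent


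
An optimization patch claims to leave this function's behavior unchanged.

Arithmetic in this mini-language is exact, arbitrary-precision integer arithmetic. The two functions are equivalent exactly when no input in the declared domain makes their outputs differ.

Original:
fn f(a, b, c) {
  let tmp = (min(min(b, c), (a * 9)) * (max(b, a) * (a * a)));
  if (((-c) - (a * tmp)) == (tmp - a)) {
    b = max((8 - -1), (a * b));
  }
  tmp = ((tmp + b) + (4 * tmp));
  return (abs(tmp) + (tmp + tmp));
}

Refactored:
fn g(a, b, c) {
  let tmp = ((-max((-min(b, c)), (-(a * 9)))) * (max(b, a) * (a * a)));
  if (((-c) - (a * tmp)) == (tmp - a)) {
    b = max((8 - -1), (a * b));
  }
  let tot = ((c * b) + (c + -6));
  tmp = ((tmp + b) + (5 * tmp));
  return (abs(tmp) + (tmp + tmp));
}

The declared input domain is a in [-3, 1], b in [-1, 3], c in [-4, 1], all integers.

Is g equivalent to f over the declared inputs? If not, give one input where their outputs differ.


There is a counterexample at a=-3, b=-1, c=-4: 3642 on one side, 4371 on the other.
f: tmp=243, then (((-c) - (a * tmp)) == (tmp - a)) is false, then tmp=1214, then returns 3642
g: tmp=243, then (((-c) - (a * tmp)) == (tmp - a)) is false, then tot=-6, then tmp=1457, then returns 4371
verdict: not equivalent; witness: a=-3, b=-1, c=-4


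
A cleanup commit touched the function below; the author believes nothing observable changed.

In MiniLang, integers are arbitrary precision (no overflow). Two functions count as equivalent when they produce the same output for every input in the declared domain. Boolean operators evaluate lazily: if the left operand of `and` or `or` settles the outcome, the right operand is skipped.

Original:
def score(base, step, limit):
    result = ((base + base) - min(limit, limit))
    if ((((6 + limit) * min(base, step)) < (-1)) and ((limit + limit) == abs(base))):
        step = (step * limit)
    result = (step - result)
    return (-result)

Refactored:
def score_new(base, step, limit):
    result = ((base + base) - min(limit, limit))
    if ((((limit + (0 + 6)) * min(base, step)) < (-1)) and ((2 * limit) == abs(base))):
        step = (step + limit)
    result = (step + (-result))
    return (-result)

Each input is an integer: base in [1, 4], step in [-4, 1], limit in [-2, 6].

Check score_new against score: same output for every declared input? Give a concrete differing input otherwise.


Consider the input base=2, step=-4, limit=1.
score: result = 3; ((((6 + limit) * min(base, step)) < (-1)) and ((limit + limit) == abs(base))) -> true; step = -4; result = -7; return 7
score_new: result = 3; ((((limit + (0 + 6)) * min(base, step)) < (-1)) and ((2 * limit) == abs(base))) -> true; step = -3; result = -6; return 6
7 and 6 differ, so these are not the same function on this domain.
verdict: not equivalent; witness: base=2, step=-4, limit=1


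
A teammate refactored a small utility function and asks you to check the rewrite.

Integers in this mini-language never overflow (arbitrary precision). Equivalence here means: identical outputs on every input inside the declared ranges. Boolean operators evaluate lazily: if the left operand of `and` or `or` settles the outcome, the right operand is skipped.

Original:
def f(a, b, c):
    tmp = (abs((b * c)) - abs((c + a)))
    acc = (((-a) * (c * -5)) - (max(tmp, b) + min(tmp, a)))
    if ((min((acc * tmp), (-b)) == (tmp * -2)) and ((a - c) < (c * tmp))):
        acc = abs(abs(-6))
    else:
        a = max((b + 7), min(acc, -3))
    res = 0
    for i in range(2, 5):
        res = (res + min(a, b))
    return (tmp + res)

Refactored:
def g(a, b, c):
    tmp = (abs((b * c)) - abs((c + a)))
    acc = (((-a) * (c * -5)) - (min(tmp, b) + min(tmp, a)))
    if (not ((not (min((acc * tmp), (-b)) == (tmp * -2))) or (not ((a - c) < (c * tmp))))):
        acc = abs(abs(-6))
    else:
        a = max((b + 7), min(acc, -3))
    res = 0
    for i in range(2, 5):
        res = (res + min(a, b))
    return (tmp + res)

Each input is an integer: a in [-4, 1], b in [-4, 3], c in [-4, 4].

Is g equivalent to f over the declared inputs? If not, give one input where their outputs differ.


Run the pair on a=0, b=2, c=3.
f: tmp=3, then acc=-3, then ((min((acc * tmp), (-b)) == (tmp * -2)) and ((a - c) < (c * tmp))) is false, then a=9, then res=0, then (i=2), then res=2, then (i=3), then res=4, then (i=4), then res=6, then returns 9
g: tmp=3, then acc=-2, then (not ((not (min((acc * tmp), (-b)) == (tmp * -2))) or (not ((a - c) < (c * tmp))))) is true, then acc=6, then res=0, then (i=2), then res=0, then (i=3), then res=0, then (i=4), then res=0, then returns 3
9 and 3 differ, so these are not the same function on this domain.
verdict: not equivalent; witness: a=0, b=2, c=3


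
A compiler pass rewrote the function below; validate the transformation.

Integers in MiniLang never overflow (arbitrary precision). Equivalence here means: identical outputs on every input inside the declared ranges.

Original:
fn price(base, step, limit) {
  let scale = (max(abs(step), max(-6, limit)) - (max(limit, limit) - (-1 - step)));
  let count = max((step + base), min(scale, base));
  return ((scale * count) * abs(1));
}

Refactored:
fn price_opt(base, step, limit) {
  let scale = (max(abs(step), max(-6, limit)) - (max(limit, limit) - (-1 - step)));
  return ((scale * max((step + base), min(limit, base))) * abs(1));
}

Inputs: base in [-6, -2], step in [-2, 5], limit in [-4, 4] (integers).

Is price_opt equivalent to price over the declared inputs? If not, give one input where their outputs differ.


base=-3, step=-2, limit=-4 yields -21 from price but -28 from price_opt.
verdict: not equivalent; witness: base=-3, step=-2, limit=-4


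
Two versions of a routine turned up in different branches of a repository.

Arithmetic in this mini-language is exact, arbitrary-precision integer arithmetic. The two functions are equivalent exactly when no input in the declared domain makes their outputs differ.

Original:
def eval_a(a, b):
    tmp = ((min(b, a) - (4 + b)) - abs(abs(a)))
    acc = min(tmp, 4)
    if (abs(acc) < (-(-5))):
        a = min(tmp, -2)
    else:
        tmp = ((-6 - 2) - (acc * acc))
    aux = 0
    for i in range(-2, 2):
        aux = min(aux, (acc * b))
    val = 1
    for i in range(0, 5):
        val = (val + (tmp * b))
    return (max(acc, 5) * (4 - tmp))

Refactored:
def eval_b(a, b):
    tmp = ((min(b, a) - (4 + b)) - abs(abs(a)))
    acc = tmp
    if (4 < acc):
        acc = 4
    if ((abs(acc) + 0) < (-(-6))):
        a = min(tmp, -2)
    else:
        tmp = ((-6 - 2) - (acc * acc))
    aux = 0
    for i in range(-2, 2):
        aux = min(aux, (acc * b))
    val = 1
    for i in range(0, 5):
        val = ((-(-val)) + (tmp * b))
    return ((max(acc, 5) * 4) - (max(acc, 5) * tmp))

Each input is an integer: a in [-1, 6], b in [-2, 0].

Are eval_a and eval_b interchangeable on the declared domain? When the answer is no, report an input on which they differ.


Evaluate both at a=-1, b=-2.
eval_a: tmp becomes -5; next acc becomes -5; next (abs(acc) < (-(-5))) evaluates to false; next tmp becomes -33; next aux becomes 0; next at i=-2:; next aux becomes 0; next at i=-1:; next aux becomes 0; next at i=0:; next aux becomes 0; next at i=1:; next aux becomes 0; next val becomes 1; next at i=0:; next val becomes 67; next at i=1:; next val becomes 133; next at i=2:; next val becomes 199; next at i=3:; next val becomes 265; next at i=4:; next val becomes 331; next final value 185
eval_b: tmp becomes -5; next acc becomes -5; next (4 < acc) evaluates to false; next ((abs(acc) + 0) < (-(-6))) evaluates to true; next a becomes -5; next aux becomes 0; next at i=-2:; next aux becomes 0; next at i=-1:; next aux becomes 0; next at i=0:; next aux becomes 0; next at i=1:; next aux becomes 0; next val becomes 1; next at i=0:; next val becomes 11; next at i=1:; next val becomes 21; next at i=2:; next val becomes 31; next at i=3:; next val becomes 41; next at i=4:; next val becomes 51; next final value 45
185 != 45, so the rewrite changes behavior.
verdict: not equivalent; witness: a=-1, b=-2
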